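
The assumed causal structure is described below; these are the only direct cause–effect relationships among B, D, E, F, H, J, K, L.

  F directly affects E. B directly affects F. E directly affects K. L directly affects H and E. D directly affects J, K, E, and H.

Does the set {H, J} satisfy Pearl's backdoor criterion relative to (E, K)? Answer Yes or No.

No

Backdoor paths from E to K (paths whose first edge points into E):
  P1: E <- D -> K
  P2: E <- L -> H <- D -> K
Condition 1 (no descendant of E in the set): holds — descendants of E are {K}; none are in {H, J}.
Condition 2 (every backdoor path blocked by {H, J}):
  P1: open — no interior node is in the conditioning set.
  P2: open — collider(s) H are conditioned on (or have a conditioned descendant) and no non-collider on the path is in the set.
{H, J} does not satisfy the backdoor criterion.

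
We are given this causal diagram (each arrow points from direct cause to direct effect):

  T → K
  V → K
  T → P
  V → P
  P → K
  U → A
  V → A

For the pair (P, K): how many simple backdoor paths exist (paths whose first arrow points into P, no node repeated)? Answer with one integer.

2

A backdoor path from P to K is any simple undirected path whose first edge points into P (i.e. leaves P via a parent).
Parents of P: {T, V}.
Enumerating:
  P1: P <- T -> K
  P2: P <- V -> K
That exhausts the simple backdoor paths. Count: 2.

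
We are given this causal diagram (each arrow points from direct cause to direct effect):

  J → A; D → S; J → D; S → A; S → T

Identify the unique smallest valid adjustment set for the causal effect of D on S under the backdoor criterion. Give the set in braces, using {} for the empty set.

Variables eligible for adjustment (non-descendants of D, excluding D and S): {J}.
Backdoor paths from D to S:
  P1: D <- J -> A <- S
Each backdoor path contains an unconditioned collider, so every path is already blocked with the empty conditioning set:
  P1: blocked at collider A (neither it nor any descendant is in the conditioning set).
The empty set is therefore the unique smallest valid set.

{}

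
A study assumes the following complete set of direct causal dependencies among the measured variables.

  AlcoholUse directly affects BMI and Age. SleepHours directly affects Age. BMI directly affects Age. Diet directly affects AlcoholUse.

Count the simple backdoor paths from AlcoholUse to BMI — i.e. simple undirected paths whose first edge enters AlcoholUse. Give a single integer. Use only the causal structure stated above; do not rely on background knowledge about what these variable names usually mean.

0

A backdoor path from AlcoholUse to BMI is any simple undirected path whose first edge points into AlcoholUse (i.e. leaves AlcoholUse via a parent).
Parents of AlcoholUse: {Diet}.
No simple path from any parent of AlcoholUse reaches BMI without revisiting AlcoholUse, so there are no backdoor paths.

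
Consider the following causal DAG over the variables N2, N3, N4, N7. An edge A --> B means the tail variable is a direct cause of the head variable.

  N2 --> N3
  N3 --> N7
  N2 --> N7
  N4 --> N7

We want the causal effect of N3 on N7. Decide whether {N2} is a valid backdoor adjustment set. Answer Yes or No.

Yes

Backdoor paths from N3 to N7 (paths whose first edge points into N3):
  P1: N3 <- N2 -> N7
Condition 1 (no descendant of N3 in the set): holds — descendants of N3 are {N7}; none are in {N2}.
Condition 2 (every backdoor path blocked by {N2}):
  P1: blocked at fork node N2 ∈ conditioning set.
{N2} satisfies the backdoor criterion.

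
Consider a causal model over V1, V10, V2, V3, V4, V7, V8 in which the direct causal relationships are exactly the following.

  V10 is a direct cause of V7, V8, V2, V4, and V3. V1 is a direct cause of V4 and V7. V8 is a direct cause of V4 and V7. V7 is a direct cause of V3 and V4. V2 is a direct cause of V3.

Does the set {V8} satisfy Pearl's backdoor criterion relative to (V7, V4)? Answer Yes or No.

No

Backdoor paths from V7 to V4 (paths whose first edge points into V7):
  P1: V7 <- V1 -> V4
  P2: V7 <- V10 -> V8 -> V4
  P3: V7 <- V10 -> V4
  P4: V7 <- V8 <- V10 -> V4
  P5: V7 <- V8 -> V4
Condition 1 (no descendant of V7 in the set): holds — descendants of V7 are {V3, V4}; none are in {V8}.
Condition 2 (every backdoor path blocked by {V8}):
  P1: open — no interior node is in the conditioning set.
  P2: blocked at chain node V8 ∈ conditioning set.
  P3: open — no interior node is in the conditioning set.
  P4: blocked at chain node V8 ∈ conditioning set.
  P5: blocked at fork node V8 ∈ conditioning set.
{V8} does not satisfy the backdoor criterion.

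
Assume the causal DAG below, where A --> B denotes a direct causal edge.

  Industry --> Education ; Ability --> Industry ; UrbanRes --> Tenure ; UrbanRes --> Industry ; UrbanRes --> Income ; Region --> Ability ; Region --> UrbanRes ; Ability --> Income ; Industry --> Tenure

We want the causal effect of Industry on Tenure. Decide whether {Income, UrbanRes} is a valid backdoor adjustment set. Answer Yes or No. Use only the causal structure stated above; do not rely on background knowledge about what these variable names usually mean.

Yes

Backdoor paths from Industry to Tenure (paths whose first edge points into Industry):
  P1: Industry <- Ability <- Region -> UrbanRes -> Tenure
  P2: Industry <- Ability -> Income <- UrbanRes -> Tenure
  P3: Industry <- UrbanRes -> Tenure
Condition 1 (no descendant of Industry in the set): holds — descendants of Industry are {Education, Tenure}; none are in {Income, UrbanRes}.
Condition 2 (every backdoor path blocked by {Income, UrbanRes}):
  P1: blocked at chain node UrbanRes ∈ conditioning set.
  P2: blocked at fork node UrbanRes ∈ conditioning set.
  P3: blocked at fork node UrbanRes ∈ conditioning set.
{Income, UrbanRes} satisfies the backdoor criterion.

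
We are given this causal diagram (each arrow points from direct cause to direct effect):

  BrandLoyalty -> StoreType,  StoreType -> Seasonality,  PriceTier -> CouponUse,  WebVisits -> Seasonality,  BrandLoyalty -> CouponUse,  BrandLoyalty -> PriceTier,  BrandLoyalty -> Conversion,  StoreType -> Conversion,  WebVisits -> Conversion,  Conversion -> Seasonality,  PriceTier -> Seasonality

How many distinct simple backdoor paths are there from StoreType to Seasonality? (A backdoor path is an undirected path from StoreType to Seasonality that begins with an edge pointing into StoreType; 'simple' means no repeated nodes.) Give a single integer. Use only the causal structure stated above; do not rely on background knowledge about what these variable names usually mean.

A backdoor path from StoreType to Seasonality is any simple undirected path whose first edge points into StoreType (i.e. leaves StoreType via a parent).
Parents of StoreType: {BrandLoyalty}.
Enumerating:
  P1: StoreType <- BrandLoyalty -> PriceTier -> Seasonality
  P2: StoreType <- BrandLoyalty -> Conversion <- WebVisits -> Seasonality
  P3: StoreType <- BrandLoyalty -> Conversion -> Seasonality
  P4: StoreType <- BrandLoyalty -> CouponUse <- PriceTier -> Seasonality
That exhausts the simple backdoor paths. Count: 4.

4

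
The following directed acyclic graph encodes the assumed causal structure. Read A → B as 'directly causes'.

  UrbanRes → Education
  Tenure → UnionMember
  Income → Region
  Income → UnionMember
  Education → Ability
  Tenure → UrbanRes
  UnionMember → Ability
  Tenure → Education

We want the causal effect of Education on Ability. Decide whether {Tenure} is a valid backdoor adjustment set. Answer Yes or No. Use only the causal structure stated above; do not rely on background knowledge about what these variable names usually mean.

Yes

Backdoor paths from Education to Ability (paths whose first edge points into Education):
  P1: Education <- Tenure -> UnionMember -> Ability
  P2: Education <- UrbanRes <- Tenure -> UnionMember -> Ability
Condition 1 (no descendant of Education in the set): holds — descendants of Education are {Ability}; none are in {Tenure}.
Condition 2 (every backdoor path blocked by {Tenure}):
  P1: blocked at fork node Tenure ∈ conditioning set.
  P2: blocked at fork node Tenure ∈ conditioning set.
{Tenure} satisfies the backdoor criterion.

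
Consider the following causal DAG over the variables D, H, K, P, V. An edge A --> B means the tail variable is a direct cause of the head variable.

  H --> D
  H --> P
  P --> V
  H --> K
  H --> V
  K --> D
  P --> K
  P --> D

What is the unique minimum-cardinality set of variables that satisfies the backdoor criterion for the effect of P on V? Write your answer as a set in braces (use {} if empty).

{H}

Variables eligible for adjustment (non-descendants of P, excluding P and V): {H}.
Backdoor paths from P to V:
  P1: P <- H -> V
The empty set is not sufficient: P1 (P <- H -> V) has no collider blocking it and no conditioned non-collider, so it is open.
Try {H}:
  P1: blocked at fork node H ∈ conditioning set.
{H} contains no descendant of P and blocks every backdoor path.
{H} is the unique smallest valid adjustment set.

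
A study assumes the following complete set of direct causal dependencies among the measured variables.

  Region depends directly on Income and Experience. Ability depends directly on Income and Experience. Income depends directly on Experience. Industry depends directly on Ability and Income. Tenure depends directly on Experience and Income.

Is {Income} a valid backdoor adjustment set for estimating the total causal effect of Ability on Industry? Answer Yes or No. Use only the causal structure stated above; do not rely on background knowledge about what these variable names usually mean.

Backdoor paths from Ability to Industry (paths whose first edge points into Ability):
  P1: Ability <- Experience -> Income -> Industry
  P2: Ability <- Experience -> Region <- Income -> Industry
  P3: Ability <- Experience -> Tenure <- Income -> Industry
  P4: Ability <- Income -> Industry
Condition 1 (no descendant of Ability in the set): holds — descendants of Ability are {Industry}; none are in {Income}.
Condition 2 (every backdoor path blocked by {Income}):
  P1: blocked at chain node Income ∈ conditioning set.
  P2: blocked at collider Region (neither it nor any descendant is in the conditioning set).
  P3: blocked at collider Tenure (neither it nor any descendant is in the conditioning set).
  P4: blocked at fork node Income ∈ conditioning set.
{Income} satisfies the backdoor criterion.

Yes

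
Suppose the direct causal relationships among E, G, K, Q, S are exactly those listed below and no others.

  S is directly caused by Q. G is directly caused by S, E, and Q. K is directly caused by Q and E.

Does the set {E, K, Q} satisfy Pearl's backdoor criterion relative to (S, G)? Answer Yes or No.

Backdoor paths from S to G (paths whose first edge points into S):
  P1: S <- Q -> K <- E -> G
  P2: S <- Q -> G
Condition 1 (no descendant of S in the set): holds — descendants of S are {G}; none are in {E, K, Q}.
Condition 2 (every backdoor path blocked by {E, K, Q}):
  P1: blocked at fork node Q ∈ conditioning set.
  P2: blocked at fork node Q ∈ conditioning set.
{E, K, Q} satisfies the backdoor criterion.

Yes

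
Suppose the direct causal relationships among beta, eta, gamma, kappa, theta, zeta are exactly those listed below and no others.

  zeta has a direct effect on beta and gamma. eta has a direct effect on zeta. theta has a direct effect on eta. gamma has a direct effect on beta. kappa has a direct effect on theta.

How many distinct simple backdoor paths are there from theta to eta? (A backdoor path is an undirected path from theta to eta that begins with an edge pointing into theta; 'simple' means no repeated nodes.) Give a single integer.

A backdoor path from theta to eta is any simple undirected path whose first edge points into theta (i.e. leaves theta via a parent).
Parents of theta: {kappa}.
No simple path from any parent of theta reaches eta without revisiting theta, so there are no backdoor paths.

0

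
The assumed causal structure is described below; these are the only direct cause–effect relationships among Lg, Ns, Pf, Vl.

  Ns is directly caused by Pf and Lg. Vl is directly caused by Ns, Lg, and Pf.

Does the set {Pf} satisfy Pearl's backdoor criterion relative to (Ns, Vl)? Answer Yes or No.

Backdoor paths from Ns to Vl (paths whose first edge points into Ns):
  P1: Ns <- Pf -> Vl
  P2: Ns <- Lg -> Vl
Condition 1 (no descendant of Ns in the set): holds — descendants of Ns are {Vl}; none are in {Pf}.
Condition 2 (every backdoor path blocked by {Pf}):
  P1: blocked at fork node Pf ∈ conditioning set.
  P2: open — no interior node is in the conditioning set.
{Pf} does not satisfy the backdoor criterion.

No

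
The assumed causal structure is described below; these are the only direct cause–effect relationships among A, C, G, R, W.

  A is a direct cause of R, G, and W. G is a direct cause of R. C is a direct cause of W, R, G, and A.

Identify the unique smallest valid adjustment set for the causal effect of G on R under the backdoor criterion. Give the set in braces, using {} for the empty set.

{A, C}

Variables eligible for adjustment (non-descendants of G, excluding G and R): {A, C, W}.
Backdoor paths from G to R:
  P1: G <- C -> A -> R
  P2: G <- C -> R
  P3: G <- C -> W <- A -> R
  P4: G <- A <- C -> R
  P5: G <- A -> R
  P6: G <- A -> W <- C -> R
The empty set is not sufficient: P1 (G <- C -> A -> R) has no collider blocking it and no conditioned non-collider, so it is open.
Try {A, C}:
  P1: blocked at fork node C ∈ conditioning set.
  P2: blocked at fork node C ∈ conditioning set.
  P3: blocked at fork node C ∈ conditioning set.
  P4: blocked at chain node A ∈ conditioning set.
  P5: blocked at fork node A ∈ conditioning set.
  P6: blocked at fork node A ∈ conditioning set.
{A, C} contains no descendant of G and blocks every backdoor path.
Every element of {A, C} is needed (dropping A leaves P5 open; dropping C leaves P2 open), so no proper subset is valid.
Among all size-2 subsets of the eligible variables, only {A, C} blocks every backdoor path, so it is the unique smallest valid adjustment set.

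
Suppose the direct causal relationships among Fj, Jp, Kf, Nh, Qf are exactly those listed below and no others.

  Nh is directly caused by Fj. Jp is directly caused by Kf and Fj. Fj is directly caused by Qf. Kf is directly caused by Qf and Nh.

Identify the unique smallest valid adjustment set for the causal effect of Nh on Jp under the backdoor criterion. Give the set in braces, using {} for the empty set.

Variables eligible for adjustment (non-descendants of Nh, excluding Nh and Jp): {Fj, Qf}.
Backdoor paths from Nh to Jp:
  P1: Nh <- Fj <- Qf -> Kf -> Jp
  P2: Nh <- Fj -> Jp
The empty set is not sufficient: P1 (Nh <- Fj <- Qf -> Kf -> Jp) has no collider blocking it and no conditioned non-collider, so it is open.
Try {Fj}:
  P1: blocked at chain node Fj ∈ conditioning set.
  P2: blocked at fork node Fj ∈ conditioning set.
{Fj} contains no descendant of Nh and blocks every backdoor path.
No other singleton works — e.g. {Qf} leaves P2 open — so {Fj} is the unique smallest valid adjustment set.

{Fj}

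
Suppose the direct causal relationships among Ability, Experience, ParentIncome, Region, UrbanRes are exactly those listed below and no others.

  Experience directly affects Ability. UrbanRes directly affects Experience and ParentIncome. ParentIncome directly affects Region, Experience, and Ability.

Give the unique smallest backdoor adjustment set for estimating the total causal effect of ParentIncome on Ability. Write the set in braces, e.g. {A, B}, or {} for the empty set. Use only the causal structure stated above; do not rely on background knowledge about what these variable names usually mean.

Variables eligible for adjustment (non-descendants of ParentIncome, excluding ParentIncome and Ability): {UrbanRes}.
Backdoor paths from ParentIncome to Ability:
  P1: ParentIncome <- UrbanRes -> Experience -> Ability
The empty set is not sufficient: P1 (ParentIncome <- UrbanRes -> Experience -> Ability) has no collider blocking it and no conditioned non-collider, so it is open.
Try {UrbanRes}:
  P1: blocked at fork node UrbanRes ∈ conditioning set.
{UrbanRes} contains no descendant of ParentIncome and blocks every backdoor path.
{UrbanRes} is the unique smallest valid adjustment set.

{UrbanRes}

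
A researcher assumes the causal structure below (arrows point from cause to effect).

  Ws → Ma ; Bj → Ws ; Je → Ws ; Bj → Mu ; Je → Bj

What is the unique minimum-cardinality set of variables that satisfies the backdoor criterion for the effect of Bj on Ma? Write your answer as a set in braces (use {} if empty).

{Je}

Variables eligible for adjustment (non-descendants of Bj, excluding Bj and Ma): {Je}.
Backdoor paths from Bj to Ma:
  P1: Bj <- Je -> Ws -> Ma
The empty set is not sufficient: P1 (Bj <- Je -> Ws -> Ma) has no collider blocking it and no conditioned non-collider, so it is open.
Try {Je}:
  P1: blocked at fork node Je ∈ conditioning set.
{Je} contains no descendant of Bj and blocks every backdoor path.
{Je} is the unique smallest valid adjustment set.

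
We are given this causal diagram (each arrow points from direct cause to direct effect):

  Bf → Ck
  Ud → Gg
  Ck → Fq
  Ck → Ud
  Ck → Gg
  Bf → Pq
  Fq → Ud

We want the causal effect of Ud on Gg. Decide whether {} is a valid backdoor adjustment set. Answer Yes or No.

Backdoor paths from Ud to Gg (paths whose first edge points into Ud):
  P1: Ud <- Ck -> Gg
  P2: Ud <- Fq <- Ck -> Gg
Condition 1 (no descendant of Ud in the set): holds — descendants of Ud are {Gg}; none are in {}.
Condition 2 (every backdoor path blocked by {}):
  P1: open — no interior node is in the conditioning set.
  P2: open — no interior node is in the conditioning set.
{} does not satisfy the backdoor criterion.

No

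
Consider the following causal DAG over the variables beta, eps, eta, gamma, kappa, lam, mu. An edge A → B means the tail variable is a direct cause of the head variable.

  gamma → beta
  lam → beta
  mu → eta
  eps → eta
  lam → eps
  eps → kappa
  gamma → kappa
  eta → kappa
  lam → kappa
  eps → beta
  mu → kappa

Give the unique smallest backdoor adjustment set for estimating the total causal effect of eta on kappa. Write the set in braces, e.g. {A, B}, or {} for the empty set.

Variables eligible for adjustment (non-descendants of eta, excluding eta and kappa): {beta, eps, gamma, lam, mu}.
Backdoor paths from eta to kappa:
  P1: eta <- mu -> kappa
  P2: eta <- eps <- lam -> kappa
  P3: eta <- eps <- lam -> beta <- gamma -> kappa
  P4: eta <- eps -> kappa
  P5: eta <- eps -> beta <- lam -> kappa
  P6: eta <- eps -> beta <- gamma -> kappa
The empty set is not sufficient: P1 (eta <- mu -> kappa) has no collider blocking it and no conditioned non-collider, so it is open.
Try {eps, mu}:
  P1: blocked at fork node mu ∈ conditioning set.
  P2: blocked at chain node eps ∈ conditioning set.
  P3: blocked at chain node eps ∈ conditioning set.
  P4: blocked at fork node eps ∈ conditioning set.
  P5: blocked at fork node eps ∈ conditioning set.
  P6: blocked at fork node eps ∈ conditioning set.
{eps, mu} contains no descendant of eta and blocks every backdoor path.
Every element of {eps, mu} is needed (dropping eps leaves P2 open; dropping mu leaves P1 open), so no proper subset is valid.
Among all size-2 subsets of the eligible variables, only {eps, mu} blocks every backdoor path, so it is the unique smallest valid adjustment set.

{eps, mu}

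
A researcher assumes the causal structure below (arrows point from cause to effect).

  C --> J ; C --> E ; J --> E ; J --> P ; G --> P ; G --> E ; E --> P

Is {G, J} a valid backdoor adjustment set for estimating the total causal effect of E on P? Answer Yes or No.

Yes

Backdoor paths from E to P (paths whose first edge points into E):
  P1: E <- G -> P
  P2: E <- C -> J -> P
  P3: E <- J -> P
Condition 1 (no descendant of E in the set): holds — descendants of E are {P}; none are in {G, J}.
Condition 2 (every backdoor path blocked by {G, J}):
  P1: blocked at fork node G ∈ conditioning set.
  P2: blocked at chain node J ∈ conditioning set.
  P3: blocked at fork node J ∈ conditioning set.
{G, J} satisfies the backdoor criterion.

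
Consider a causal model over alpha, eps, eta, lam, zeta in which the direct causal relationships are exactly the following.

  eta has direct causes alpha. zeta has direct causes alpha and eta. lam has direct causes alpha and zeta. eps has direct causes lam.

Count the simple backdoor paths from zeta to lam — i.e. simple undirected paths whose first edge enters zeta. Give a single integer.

2

A backdoor path from zeta to lam is any simple undirected path whose first edge points into zeta (i.e. leaves zeta via a parent).
Parents of zeta: {alpha, eta}.
Enumerating:
  P1: zeta <- alpha -> lam
  P2: zeta <- eta <- alpha -> lam
That exhausts the simple backdoor paths. Count: 2.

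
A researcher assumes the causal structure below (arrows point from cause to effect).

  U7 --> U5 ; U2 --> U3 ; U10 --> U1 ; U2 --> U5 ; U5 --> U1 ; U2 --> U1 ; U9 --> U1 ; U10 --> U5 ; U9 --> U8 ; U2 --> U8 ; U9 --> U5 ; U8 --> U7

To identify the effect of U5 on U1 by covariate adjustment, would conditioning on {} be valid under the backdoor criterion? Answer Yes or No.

Backdoor paths from U5 to U1 (paths whose first edge points into U5):
  P1: U5 <- U9 -> U8 <- U2 -> U1
  P2: U5 <- U9 -> U1
  P3: U5 <- U10 -> U1
  P4: U5 <- U2 -> U8 <- U9 -> U1
  P5: U5 <- U2 -> U1
  P6: U5 <- U7 <- U8 <- U9 -> U1
  P7: U5 <- U7 <- U8 <- U2 -> U1
Condition 1 (no descendant of U5 in the set): holds — descendants of U5 are {U1}; none are in {}.
Condition 2 (every backdoor path blocked by {}):
  P1: blocked at collider U8 (neither it nor any descendant is in the conditioning set).
  P2: open — no interior node is in the conditioning set.
  P3: open — no interior node is in the conditioning set.
  P4: blocked at collider U8 (neither it nor any descendant is in the conditioning set).
  P5: open — no interior node is in the conditioning set.
  P6: open — no interior node is in the conditioning set.
  P7: open — no interior node is in the conditioning set.
{} does not satisfy the backdoor criterion.

No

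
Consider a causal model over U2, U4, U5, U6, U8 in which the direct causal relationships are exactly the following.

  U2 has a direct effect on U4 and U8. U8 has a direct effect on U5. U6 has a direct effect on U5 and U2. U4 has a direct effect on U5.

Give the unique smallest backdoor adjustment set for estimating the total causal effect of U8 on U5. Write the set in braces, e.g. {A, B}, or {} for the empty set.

{U2}

Variables eligible for adjustment (non-descendants of U8, excluding U8 and U5): {U2, U4, U6}.
Backdoor paths from U8 to U5:
  P1: U8 <- U2 <- U6 -> U5
  P2: U8 <- U2 -> U4 -> U5
The empty set is not sufficient: P1 (U8 <- U2 <- U6 -> U5) has no collider blocking it and no conditioned non-collider, so it is open.
Try {U2}:
  P1: blocked at chain node U2 ∈ conditioning set.
  P2: blocked at fork node U2 ∈ conditioning set.
{U2} contains no descendant of U8 and blocks every backdoor path.
No other singleton works — e.g. {U6} leaves P2 open — so {U2} is the unique smallest valid adjustment set.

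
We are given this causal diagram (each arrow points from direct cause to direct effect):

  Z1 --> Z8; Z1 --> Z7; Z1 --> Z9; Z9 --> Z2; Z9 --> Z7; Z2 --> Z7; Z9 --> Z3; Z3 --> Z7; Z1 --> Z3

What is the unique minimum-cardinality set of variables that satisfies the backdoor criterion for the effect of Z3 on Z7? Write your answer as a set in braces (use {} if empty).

{Z1, Z9}

Variables eligible for adjustment (non-descendants of Z3, excluding Z3 and Z7): {Z1, Z2, Z8, Z9}.
Backdoor paths from Z3 to Z7:
  P1: Z3 <- Z1 -> Z9 -> Z2 -> Z7
  P2: Z3 <- Z1 -> Z9 -> Z7
  P3: Z3 <- Z1 -> Z7
  P4: Z3 <- Z9 <- Z1 -> Z7
  P5: Z3 <- Z9 -> Z2 -> Z7
  P6: Z3 <- Z9 -> Z7
The empty set is not sufficient: P1 (Z3 <- Z1 -> Z9 -> Z2 -> Z7) has no collider blocking it and no conditioned non-collider, so it is open.
Try {Z1, Z9}:
  P1: blocked at fork node Z1 ∈ conditioning set.
  P2: blocked at fork node Z1 ∈ conditioning set.
  P3: blocked at fork node Z1 ∈ conditioning set.
  P4: blocked at chain node Z9 ∈ conditioning set.
  P5: blocked at fork node Z9 ∈ conditioning set.
  P6: blocked at fork node Z9 ∈ conditioning set.
{Z1, Z9} contains no descendant of Z3 and blocks every backdoor path.
Every element of {Z1, Z9} is needed (dropping Z1 leaves P3 open; dropping Z9 leaves P5 open), so no proper subset is valid.
Among all size-2 subsets of the eligible variables, only {Z1, Z9} blocks every backdoor path, so it is the unique smallest valid adjustment set.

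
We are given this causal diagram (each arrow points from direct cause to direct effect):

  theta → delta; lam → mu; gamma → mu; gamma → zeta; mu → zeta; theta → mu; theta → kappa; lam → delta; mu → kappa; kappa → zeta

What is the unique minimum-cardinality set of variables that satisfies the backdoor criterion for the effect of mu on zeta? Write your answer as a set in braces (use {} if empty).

Variables eligible for adjustment (non-descendants of mu, excluding mu and zeta): {delta, gamma, lam, theta}.
Backdoor paths from mu to zeta:
  P1: mu <- gamma -> zeta
  P2: mu <- lam -> delta <- theta -> kappa -> zeta
  P3: mu <- theta -> kappa -> zeta
The empty set is not sufficient: P1 (mu <- gamma -> zeta) has no collider blocking it and no conditioned non-collider, so it is open.
Try {gamma, theta}:
  P1: blocked at fork node gamma ∈ conditioning set.
  P2: blocked at collider delta (neither it nor any descendant is in the conditioning set).
  P3: blocked at fork node theta ∈ conditioning set.
{gamma, theta} contains no descendant of mu and blocks every backdoor path.
Every element of {gamma, theta} is needed (dropping gamma leaves P1 open; dropping theta leaves P3 open), so no proper subset is valid.
Among all size-2 subsets of the eligible variables, only {gamma, theta} blocks every backdoor path, so it is the unique smallest valid adjustment set.

{gamma, theta}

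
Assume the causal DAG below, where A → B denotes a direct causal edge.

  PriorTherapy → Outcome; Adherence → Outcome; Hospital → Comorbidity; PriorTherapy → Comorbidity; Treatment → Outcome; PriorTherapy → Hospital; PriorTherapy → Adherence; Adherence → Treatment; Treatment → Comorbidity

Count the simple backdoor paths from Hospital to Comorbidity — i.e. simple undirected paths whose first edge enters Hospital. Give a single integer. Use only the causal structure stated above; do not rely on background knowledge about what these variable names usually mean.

A backdoor path from Hospital to Comorbidity is any simple undirected path whose first edge points into Hospital (i.e. leaves Hospital via a parent).
Parents of Hospital: {PriorTherapy}.
Enumerating:
  P1: Hospital <- PriorTherapy -> Adherence -> Treatment -> Comorbidity
  P2: Hospital <- PriorTherapy -> Adherence -> Outcome <- Treatment -> Comorbidity
  P3: Hospital <- PriorTherapy -> Comorbidity
  P4: Hospital <- PriorTherapy -> Outcome <- Adherence -> Treatment -> Comorbidity
  P5: Hospital <- PriorTherapy -> Outcome <- Treatment -> Comorbidity
That exhausts the simple backdoor paths. Count: 5.

5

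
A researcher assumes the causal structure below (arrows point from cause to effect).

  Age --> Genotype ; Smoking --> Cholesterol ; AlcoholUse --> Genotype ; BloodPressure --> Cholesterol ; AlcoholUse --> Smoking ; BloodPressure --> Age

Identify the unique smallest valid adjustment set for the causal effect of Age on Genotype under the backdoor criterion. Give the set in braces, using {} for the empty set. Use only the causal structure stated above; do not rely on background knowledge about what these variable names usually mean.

{}

Variables eligible for adjustment (non-descendants of Age, excluding Age and Genotype): {AlcoholUse, BloodPressure, Cholesterol, Smoking}.
Backdoor paths from Age to Genotype:
  P1: Age <- BloodPressure -> Cholesterol <- Smoking <- AlcoholUse -> Genotype
Each backdoor path contains an unconditioned collider, so every path is already blocked with the empty conditioning set:
  P1: blocked at collider Cholesterol (neither it nor any descendant is in the conditioning set).
The empty set is therefore the unique smallest valid set.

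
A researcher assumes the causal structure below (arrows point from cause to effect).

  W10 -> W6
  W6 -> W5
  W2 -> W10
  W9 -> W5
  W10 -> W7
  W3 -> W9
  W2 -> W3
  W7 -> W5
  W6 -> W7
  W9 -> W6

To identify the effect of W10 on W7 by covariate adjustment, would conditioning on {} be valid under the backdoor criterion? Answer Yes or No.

No

Backdoor paths from W10 to W7 (paths whose first edge points into W10):
  P1: W10 <- W2 -> W3 -> W9 -> W6 -> W7
  P2: W10 <- W2 -> W3 -> W9 -> W6 -> W5 <- W7
  P3: W10 <- W2 -> W3 -> W9 -> W5 <- W6 -> W7
  P4: W10 <- W2 -> W3 -> W9 -> W5 <- W7
Condition 1 (no descendant of W10 in the set): holds — descendants of W10 are {W5, W6, W7}; none are in {}.
Condition 2 (every backdoor path blocked by {}):
  P1: open — no interior node is in the conditioning set.
  P2: blocked at collider W5 (neither it nor any descendant is in the conditioning set).
  P3: blocked at collider W5 (neither it nor any descendant is in the conditioning set).
  P4: blocked at collider W5 (neither it nor any descendant is in the conditioning set).
{} does not satisfy the backdoor criterion.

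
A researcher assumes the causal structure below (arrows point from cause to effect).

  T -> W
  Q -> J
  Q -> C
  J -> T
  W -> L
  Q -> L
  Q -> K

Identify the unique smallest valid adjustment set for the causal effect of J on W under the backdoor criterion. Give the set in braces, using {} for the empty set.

Variables eligible for adjustment (non-descendants of J, excluding J and W): {C, K, Q}.
Backdoor paths from J to W:
  P1: J <- Q -> L <- W
Each backdoor path contains an unconditioned collider, so every path is already blocked with the empty conditioning set:
  P1: blocked at collider L (neither it nor any descendant is in the conditioning set).
The empty set is therefore the unique smallest valid set.

{}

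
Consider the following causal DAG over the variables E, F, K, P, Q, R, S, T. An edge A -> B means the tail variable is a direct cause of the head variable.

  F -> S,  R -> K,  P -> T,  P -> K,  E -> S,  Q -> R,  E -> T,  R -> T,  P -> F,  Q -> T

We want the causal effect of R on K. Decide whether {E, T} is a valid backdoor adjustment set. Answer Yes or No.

No

Backdoor paths from R to K (paths whose first edge points into R):
  P1: R <- Q -> T <- E -> S <- F <- P -> K
  P2: R <- Q -> T <- P -> K
Condition 1 (no descendant of R in the set): FAILS — T is a descendant of R.
Condition 2 (every backdoor path blocked by {E, T}):
  P1: blocked at fork node E ∈ conditioning set.
  P2: open — collider(s) T are conditioned on (or have a conditioned descendant) and no non-collider on the path is in the set.
{E, T} does not satisfy the backdoor criterion.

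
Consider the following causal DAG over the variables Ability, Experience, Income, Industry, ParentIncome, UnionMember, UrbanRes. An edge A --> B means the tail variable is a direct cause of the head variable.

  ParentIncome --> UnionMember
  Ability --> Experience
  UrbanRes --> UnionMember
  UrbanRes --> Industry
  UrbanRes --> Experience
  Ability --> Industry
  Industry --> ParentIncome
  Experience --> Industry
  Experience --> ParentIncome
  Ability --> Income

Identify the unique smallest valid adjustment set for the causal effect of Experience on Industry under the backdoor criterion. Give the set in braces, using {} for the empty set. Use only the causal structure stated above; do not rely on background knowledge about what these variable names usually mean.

{Ability, UrbanRes}

Variables eligible for adjustment (non-descendants of Experience, excluding Experience and Industry): {Ability, Income, UrbanRes}.
Backdoor paths from Experience to Industry:
  P1: Experience <- UrbanRes -> Industry
  P2: Experience <- UrbanRes -> UnionMember <- ParentIncome <- Industry
  P3: Experience <- Ability -> Industry
The empty set is not sufficient: P1 (Experience <- UrbanRes -> Industry) has no collider blocking it and no conditioned non-collider, so it is open.
Try {Ability, UrbanRes}:
  P1: blocked at fork node UrbanRes ∈ conditioning set.
  P2: blocked at fork node UrbanRes ∈ conditioning set.
  P3: blocked at fork node Ability ∈ conditioning set.
{Ability, UrbanRes} contains no descendant of Experience and blocks every backdoor path.
Every element of {Ability, UrbanRes} is needed (dropping Ability leaves P3 open; dropping UrbanRes leaves P1 open), so no proper subset is valid.
Among all size-2 subsets of the eligible variables, only {Ability, UrbanRes} blocks every backdoor path, so it is the unique smallest valid adjustment set.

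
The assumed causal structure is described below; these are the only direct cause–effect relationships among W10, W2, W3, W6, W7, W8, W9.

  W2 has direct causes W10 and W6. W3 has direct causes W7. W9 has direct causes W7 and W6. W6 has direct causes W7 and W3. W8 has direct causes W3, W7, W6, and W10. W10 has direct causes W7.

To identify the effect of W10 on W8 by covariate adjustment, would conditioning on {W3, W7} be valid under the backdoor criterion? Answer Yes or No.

Yes

Backdoor paths from W10 to W8 (paths whose first edge points into W10):
  P1: W10 <- W7 -> W3 -> W6 -> W8
  P2: W10 <- W7 -> W3 -> W8
  P3: W10 <- W7 -> W6 <- W3 -> W8
  P4: W10 <- W7 -> W6 -> W8
  P5: W10 <- W7 -> W9 <- W6 <- W3 -> W8
  P6: W10 <- W7 -> W9 <- W6 -> W8
  P7: W10 <- W7 -> W8
Condition 1 (no descendant of W10 in the set): holds — descendants of W10 are {W2, W8}; none are in {W3, W7}.
Condition 2 (every backdoor path blocked by {W3, W7}):
  P1: blocked at fork node W7 ∈ conditioning set.
  P2: blocked at fork node W7 ∈ conditioning set.
  P3: blocked at fork node W7 ∈ conditioning set.
  P4: blocked at fork node W7 ∈ conditioning set.
  P5: blocked at fork node W7 ∈ conditioning set.
  P6: blocked at fork node W7 ∈ conditioning set.
  P7: blocked at fork node W7 ∈ conditioning set.
{W3, W7} satisfies the backdoor criterion.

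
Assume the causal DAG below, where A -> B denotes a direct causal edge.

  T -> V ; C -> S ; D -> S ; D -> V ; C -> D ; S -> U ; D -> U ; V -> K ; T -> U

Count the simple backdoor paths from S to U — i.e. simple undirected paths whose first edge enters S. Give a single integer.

A backdoor path from S to U is any simple undirected path whose first edge points into S (i.e. leaves S via a parent).
Parents of S: {C, D}.
Enumerating:
  P1: S <- C -> D -> V <- T -> U
  P2: S <- C -> D -> U
  P3: S <- D -> V <- T -> U
  P4: S <- D -> U
That exhausts the simple backdoor paths. Count: 4.

4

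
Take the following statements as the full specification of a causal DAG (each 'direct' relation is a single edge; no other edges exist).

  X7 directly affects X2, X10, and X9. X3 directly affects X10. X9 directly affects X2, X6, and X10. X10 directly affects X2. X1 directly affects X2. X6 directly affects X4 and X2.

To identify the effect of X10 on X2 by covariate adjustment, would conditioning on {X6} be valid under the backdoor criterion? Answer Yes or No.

Backdoor paths from X10 to X2 (paths whose first edge points into X10):
  P1: X10 <- X7 -> X9 -> X6 -> X2
  P2: X10 <- X7 -> X9 -> X2
  P3: X10 <- X7 -> X2
  P4: X10 <- X9 <- X7 -> X2
  P5: X10 <- X9 -> X6 -> X2
  P6: X10 <- X9 -> X2
Condition 1 (no descendant of X10 in the set): holds — descendants of X10 are {X2}; none are in {X6}.
Condition 2 (every backdoor path blocked by {X6}):
  P1: blocked at chain node X6 ∈ conditioning set.
  P2: open — no interior node is in the conditioning set.
  P3: open — no interior node is in the conditioning set.
  P4: open — no interior node is in the conditioning set.
  P5: blocked at chain node X6 ∈ conditioning set.
  P6: open — no interior node is in the conditioning set.
{X6} does not satisfy the backdoor criterion.

No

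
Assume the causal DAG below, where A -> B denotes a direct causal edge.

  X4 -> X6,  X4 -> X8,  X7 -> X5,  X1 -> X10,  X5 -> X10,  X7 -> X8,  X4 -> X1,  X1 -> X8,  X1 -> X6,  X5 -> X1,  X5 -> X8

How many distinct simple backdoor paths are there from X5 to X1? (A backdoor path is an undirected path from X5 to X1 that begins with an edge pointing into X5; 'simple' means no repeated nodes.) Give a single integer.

A backdoor path from X5 to X1 is any simple undirected path whose first edge points into X5 (i.e. leaves X5 via a parent).
Parents of X5: {X7}.
Enumerating:
  P1: X5 <- X7 -> X8 <- X4 -> X1
  P2: X5 <- X7 -> X8 <- X4 -> X6 <- X1
  P3: X5 <- X7 -> X8 <- X1
That exhausts the simple backdoor paths. Count: 3.

3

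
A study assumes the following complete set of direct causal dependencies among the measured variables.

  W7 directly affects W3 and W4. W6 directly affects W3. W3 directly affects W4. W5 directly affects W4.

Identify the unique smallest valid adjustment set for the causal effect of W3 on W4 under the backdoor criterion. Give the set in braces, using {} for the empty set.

Variables eligible for adjustment (non-descendants of W3, excluding W3 and W4): {W5, W6, W7}.
Backdoor paths from W3 to W4:
  P1: W3 <- W7 -> W4
The empty set is not sufficient: P1 (W3 <- W7 -> W4) has no collider blocking it and no conditioned non-collider, so it is open.
Try {W7}:
  P1: blocked at fork node W7 ∈ conditioning set.
{W7} contains no descendant of W3 and blocks every backdoor path.
No other singleton works — e.g. {W6} leaves P1 open — so {W7} is the unique smallest valid adjustment set.

{W7}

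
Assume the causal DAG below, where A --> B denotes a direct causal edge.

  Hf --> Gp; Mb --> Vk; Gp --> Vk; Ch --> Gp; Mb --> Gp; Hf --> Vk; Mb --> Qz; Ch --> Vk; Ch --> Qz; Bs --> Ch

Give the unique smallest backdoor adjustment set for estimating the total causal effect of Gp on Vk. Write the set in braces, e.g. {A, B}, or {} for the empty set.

{Ch, Hf, Mb}

Variables eligible for adjustment (non-descendants of Gp, excluding Gp and Vk): {Bs, Ch, Hf, Mb, Qz}.
Backdoor paths from Gp to Vk:
  P1: Gp <- Mb -> Vk
  P2: Gp <- Mb -> Qz <- Ch -> Vk
  P3: Gp <- Hf -> Vk
  P4: Gp <- Ch -> Vk
  P5: Gp <- Ch -> Qz <- Mb -> Vk
The empty set is not sufficient: P1 (Gp <- Mb -> Vk) has no collider blocking it and no conditioned non-collider, so it is open.
Try {Ch, Hf, Mb}:
  P1: blocked at fork node Mb ∈ conditioning set.
  P2: blocked at fork node Mb ∈ conditioning set.
  P3: blocked at fork node Hf ∈ conditioning set.
  P4: blocked at fork node Ch ∈ conditioning set.
  P5: blocked at fork node Ch ∈ conditioning set.
{Ch, Hf, Mb} contains no descendant of Gp and blocks every backdoor path.
Every element of {Ch, Hf, Mb} is needed (dropping Ch leaves P4 open; dropping Hf leaves P3 open; dropping Mb leaves P1 open), so no proper subset is valid.
Among all size-3 subsets of the eligible variables, only {Ch, Hf, Mb} blocks every backdoor path, so it is the unique smallest valid adjustment set.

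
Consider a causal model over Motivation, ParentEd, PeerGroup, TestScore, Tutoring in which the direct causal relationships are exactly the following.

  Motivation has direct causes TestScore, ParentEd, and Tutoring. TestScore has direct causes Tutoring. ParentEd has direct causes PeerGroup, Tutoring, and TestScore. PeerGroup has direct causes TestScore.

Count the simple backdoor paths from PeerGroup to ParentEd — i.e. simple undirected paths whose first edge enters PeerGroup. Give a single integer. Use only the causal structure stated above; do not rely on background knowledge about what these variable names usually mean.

A backdoor path from PeerGroup to ParentEd is any simple undirected path whose first edge points into PeerGroup (i.e. leaves PeerGroup via a parent).
Parents of PeerGroup: {TestScore}.
Enumerating:
  P1: PeerGroup <- TestScore <- Tutoring -> ParentEd
  P2: PeerGroup <- TestScore <- Tutoring -> Motivation <- ParentEd
  P3: PeerGroup <- TestScore -> ParentEd
  P4: PeerGroup <- TestScore -> Motivation <- Tutoring -> ParentEd
  P5: PeerGroup <- TestScore -> Motivation <- ParentEd
That exhausts the simple backdoor paths. Count: 5.

5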